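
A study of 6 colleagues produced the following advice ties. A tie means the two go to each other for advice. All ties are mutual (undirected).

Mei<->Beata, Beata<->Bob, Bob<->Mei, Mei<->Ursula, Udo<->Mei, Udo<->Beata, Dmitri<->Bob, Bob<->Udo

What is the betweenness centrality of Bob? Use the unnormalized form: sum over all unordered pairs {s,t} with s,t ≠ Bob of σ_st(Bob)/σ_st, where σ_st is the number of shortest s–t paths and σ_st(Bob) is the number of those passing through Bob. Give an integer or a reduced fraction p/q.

4

Pairs whose geodesics pass through Bob — Ursula–Dmitri: 1; Dmitri–Udo: 1; Dmitri–Mei: 1; Dmitri–Beata: 1.
All other pairs contribute 0.
Summing the contributions gives betweenness(Bob) = 4.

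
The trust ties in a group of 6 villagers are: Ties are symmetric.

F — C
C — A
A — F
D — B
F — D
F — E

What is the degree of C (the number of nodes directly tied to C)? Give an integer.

2

C is directly tied to A and F. That is 2 neighbors, so the degree of C is 2.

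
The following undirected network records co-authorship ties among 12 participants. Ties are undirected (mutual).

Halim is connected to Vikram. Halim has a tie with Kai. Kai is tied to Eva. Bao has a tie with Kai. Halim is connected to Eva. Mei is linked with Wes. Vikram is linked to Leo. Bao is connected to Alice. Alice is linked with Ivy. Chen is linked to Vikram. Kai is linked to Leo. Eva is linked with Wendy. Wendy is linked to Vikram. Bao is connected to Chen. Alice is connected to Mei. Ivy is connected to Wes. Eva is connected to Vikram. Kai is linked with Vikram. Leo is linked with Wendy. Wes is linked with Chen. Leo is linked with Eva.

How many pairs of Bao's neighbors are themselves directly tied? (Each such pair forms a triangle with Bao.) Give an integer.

0

Bao's neighbors are Alice, Chen, and Kai, but none of them are tied to each other, so no triangle contains Bao.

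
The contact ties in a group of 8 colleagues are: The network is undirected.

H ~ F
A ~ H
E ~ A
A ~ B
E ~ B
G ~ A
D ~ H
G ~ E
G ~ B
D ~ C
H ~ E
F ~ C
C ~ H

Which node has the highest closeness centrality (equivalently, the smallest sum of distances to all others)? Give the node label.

Farness (sum of distances to all others) for each node — A:10, B:14, C:13, D:14, E:10, F:14, G:14, H:9.
The smallest farness is 9, for H, so H has the highest closeness.

H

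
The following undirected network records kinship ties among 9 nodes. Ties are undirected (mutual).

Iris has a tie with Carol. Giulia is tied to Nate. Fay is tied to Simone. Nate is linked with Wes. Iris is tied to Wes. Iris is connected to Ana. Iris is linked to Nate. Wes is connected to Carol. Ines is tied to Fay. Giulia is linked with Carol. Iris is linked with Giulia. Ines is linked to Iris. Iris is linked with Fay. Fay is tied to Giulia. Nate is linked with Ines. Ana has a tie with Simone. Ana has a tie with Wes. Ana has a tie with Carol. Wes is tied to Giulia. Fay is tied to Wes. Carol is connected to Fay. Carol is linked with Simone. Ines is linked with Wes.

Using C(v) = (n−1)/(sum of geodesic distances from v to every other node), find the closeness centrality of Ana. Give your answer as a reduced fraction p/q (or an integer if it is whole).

2/3

Distances from Ana: Carol:1, Fay:2, Giulia:2, Ines:2, Iris:1, Nate:2, Simone:1, Wes:1. Sum = 12.
n = 9, so closeness = 8/12 = 2/3.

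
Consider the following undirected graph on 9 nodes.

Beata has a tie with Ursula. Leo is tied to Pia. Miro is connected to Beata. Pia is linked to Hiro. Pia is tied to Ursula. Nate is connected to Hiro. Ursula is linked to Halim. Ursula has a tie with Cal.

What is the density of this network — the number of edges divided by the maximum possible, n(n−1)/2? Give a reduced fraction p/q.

2/9

There are 8 edges and 9 nodes, so the maximum possible is C(9,2) = 36.
Density = 8/36 = 2/9.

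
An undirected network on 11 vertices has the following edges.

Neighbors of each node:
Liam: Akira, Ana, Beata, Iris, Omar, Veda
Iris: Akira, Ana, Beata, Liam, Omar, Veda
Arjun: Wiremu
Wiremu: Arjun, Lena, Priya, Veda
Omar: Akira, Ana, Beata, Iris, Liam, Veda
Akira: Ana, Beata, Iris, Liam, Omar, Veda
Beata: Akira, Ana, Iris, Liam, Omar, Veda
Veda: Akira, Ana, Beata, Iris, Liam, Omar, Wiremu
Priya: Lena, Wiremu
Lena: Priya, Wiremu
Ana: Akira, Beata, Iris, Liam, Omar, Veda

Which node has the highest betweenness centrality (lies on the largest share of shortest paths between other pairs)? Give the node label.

Unnormalized betweenness of each node: Akira:0, Ana:0, Arjun:0, Beata:0, Iris:0, Lena:0, Liam:0, Omar:0, Priya:0, Veda:24, Wiremu:23.
Veda has the largest value, 24, making it the main broker — the node through which the most shortest paths run.

Veda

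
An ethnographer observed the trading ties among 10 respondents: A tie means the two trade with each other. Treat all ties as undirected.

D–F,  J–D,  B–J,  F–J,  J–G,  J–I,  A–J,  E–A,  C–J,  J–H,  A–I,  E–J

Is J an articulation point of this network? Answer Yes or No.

Yes

Removing J leaves {H} with no path to {A, E, and I}, so the network splits into 6 components. J is a cut vertex.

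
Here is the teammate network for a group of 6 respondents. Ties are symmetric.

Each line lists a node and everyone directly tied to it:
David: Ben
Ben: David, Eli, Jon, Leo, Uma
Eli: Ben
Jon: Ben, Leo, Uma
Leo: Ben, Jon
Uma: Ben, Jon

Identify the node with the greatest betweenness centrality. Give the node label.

Unnormalized betweenness of each node: Ben:15/2, David:0, Eli:0, Jon:1/2, Leo:0, Uma:0.
Ben has the largest value, 15/2, making it the main broker — the node through which the most shortest paths run.

Ben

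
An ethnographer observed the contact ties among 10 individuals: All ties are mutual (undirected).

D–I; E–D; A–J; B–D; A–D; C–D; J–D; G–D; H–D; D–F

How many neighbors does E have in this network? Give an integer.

E is directly tied to D. That is 1 neighbor, so the degree of E is 1.

1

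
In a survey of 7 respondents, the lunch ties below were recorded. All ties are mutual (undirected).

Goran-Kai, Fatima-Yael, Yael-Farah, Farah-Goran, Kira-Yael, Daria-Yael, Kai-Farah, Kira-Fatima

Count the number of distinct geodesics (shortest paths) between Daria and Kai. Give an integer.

1

The shortest distance is 3, and the only length-3 path is Daria–Yael–Farah–Kai. So there is exactly 1 shortest path.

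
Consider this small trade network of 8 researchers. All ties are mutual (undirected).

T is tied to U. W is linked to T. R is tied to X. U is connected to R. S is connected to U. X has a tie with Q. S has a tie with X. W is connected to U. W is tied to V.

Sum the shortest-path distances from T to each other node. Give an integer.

15

Distances from T: Q:4, R:2, S:2, U:1, V:2, W:1, X:3.
Sum = 4 + 2 + 2 + 1 + 2 + 1 + 3 = 15.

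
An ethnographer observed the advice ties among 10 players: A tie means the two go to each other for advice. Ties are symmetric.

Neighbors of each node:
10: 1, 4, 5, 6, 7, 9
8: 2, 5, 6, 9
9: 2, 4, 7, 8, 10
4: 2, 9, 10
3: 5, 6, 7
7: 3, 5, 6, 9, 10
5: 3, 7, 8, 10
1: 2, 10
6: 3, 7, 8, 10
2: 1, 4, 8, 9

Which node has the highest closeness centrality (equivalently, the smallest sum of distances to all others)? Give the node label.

10

Farness (sum of distances to all others) for each node — 1:17, 2:15, 3:18, 4:16, 5:14, 6:14, 7:13, 8:14, 9:13, 10:12.
The smallest farness is 12, for 10, so 10 has the highest closeness.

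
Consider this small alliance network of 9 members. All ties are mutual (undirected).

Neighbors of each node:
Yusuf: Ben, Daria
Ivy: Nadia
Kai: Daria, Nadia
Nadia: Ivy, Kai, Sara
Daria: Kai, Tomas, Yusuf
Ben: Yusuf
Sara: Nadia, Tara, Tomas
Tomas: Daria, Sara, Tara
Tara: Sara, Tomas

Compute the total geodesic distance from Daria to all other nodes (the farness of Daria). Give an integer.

Distances from Daria: Ben:2, Ivy:3, Kai:1, Nadia:2, Sara:2, Tara:2, Tomas:1, Yusuf:1.
Sum = 2 + 3 + 1 + 2 + 2 + 2 + 1 + 1 = 14.

14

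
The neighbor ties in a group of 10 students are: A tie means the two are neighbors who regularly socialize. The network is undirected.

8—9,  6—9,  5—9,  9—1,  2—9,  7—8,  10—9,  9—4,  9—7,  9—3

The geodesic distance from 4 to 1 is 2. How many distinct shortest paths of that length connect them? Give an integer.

The shortest distance is 2, and the only length-2 path is 4–9–1. So there is exactly 1 shortest path.

1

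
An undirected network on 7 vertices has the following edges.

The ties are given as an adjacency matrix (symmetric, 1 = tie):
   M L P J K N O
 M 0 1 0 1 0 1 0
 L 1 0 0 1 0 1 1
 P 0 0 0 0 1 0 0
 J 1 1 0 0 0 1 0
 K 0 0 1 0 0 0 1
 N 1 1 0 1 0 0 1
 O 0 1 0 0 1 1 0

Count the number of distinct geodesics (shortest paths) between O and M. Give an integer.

2

The shortest distance is 2. The length-2 paths are: O–L–M; O–N–M.
That gives 2 distinct shortest paths.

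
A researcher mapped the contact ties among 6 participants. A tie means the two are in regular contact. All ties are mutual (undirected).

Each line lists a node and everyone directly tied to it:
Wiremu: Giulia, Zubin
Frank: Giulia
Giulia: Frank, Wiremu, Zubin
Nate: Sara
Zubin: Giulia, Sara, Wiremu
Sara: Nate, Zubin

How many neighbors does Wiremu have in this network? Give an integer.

2

Wiremu is directly tied to Giulia and Zubin. That is 2 neighbors, so the degree of Wiremu is 2.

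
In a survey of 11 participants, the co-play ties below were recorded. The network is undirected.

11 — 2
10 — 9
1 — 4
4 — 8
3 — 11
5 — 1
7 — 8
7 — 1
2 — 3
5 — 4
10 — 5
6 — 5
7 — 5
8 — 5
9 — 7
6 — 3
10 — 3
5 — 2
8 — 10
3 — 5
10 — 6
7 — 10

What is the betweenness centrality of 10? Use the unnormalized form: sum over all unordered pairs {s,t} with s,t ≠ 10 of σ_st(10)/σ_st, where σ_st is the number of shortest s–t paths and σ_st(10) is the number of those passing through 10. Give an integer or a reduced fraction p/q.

116/15

Pairs whose geodesics pass through 10 — 4–9: 2/5; 5–9: 1/2; 8–6: 1/2; 8–11: 1/3; 8–3: 1/2; 8–9: 1/2; 6–7: 1/2; 6–9: 1; 7–11: 1/3; 7–3: 1/2; 11–9: 1; 2–9: 2/3; 3–9: 1.
All other pairs contribute 0.
Summing the contributions gives betweenness(10) = 116/15.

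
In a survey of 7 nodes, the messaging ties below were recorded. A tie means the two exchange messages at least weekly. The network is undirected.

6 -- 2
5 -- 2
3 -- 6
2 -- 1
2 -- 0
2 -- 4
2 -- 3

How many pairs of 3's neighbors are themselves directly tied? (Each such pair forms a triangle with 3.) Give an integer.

1

3's neighbors: 2 and 6.
Neighbor pairs that are themselves tied: 3–2–6. Each forms one triangle with 3, for 1 in total.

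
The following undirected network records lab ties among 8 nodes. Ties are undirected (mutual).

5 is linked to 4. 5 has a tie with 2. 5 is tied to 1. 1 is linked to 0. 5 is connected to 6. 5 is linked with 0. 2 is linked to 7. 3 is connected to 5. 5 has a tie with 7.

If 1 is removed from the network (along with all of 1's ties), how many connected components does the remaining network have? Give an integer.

1's neighbors (0 and 5) remain reachable from one another through other ties, so the rest of the network stays in one piece.

1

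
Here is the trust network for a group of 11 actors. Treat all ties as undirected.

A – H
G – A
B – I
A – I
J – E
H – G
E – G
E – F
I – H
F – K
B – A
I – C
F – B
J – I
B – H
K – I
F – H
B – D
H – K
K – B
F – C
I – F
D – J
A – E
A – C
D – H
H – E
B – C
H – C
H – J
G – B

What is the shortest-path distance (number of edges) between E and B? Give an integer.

One shortest route is E – A – B, which uses 2 edges, and E and B are not directly tied, so nothing shorter exists. So d(E,B) = 2.

2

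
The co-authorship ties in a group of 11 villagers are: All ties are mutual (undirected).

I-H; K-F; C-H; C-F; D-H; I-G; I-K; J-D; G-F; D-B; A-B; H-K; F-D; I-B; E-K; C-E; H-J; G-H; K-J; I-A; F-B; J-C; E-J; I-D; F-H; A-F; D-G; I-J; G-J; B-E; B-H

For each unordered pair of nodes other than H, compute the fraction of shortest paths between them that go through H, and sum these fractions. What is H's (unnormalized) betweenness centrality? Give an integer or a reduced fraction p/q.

101/30

Pairs whose geodesics pass through H — K–B: 1/4; K–G: 1/4; K–C: 1/4; K–D: 1/4; J–B: 1/4; J–F: 1/5; B–G: 1/4; B–C: 1/3; G–C: 1/3; I–F: 1/6; I–C: 1/2; C–D: 1/3.
All other pairs contribute 0.
Summing the contributions gives betweenness(H) = 101/30.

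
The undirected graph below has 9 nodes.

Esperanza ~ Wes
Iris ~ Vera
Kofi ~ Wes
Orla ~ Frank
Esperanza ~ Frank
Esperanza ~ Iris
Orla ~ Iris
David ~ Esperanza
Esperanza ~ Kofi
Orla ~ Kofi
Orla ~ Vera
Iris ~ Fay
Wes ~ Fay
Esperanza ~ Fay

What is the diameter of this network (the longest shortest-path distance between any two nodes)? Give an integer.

Eccentricity of each node (its greatest distance to any other): David:3, Esperanza:2, Fay:2, Frank:2, Iris:2, Kofi:2, Orla:3, Vera:3, Wes:3.
The maximum eccentricity is 3, realized for instance by the pair David–Orla via David – Esperanza – Frank – Orla. So the diameter is 3.

3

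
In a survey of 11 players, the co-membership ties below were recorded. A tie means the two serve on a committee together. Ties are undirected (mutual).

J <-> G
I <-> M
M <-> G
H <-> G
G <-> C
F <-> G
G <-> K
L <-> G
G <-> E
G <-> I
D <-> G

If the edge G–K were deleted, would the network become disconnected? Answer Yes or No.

Yes

Without the G–K edge there is no alternate route between G and K, so the network disconnects. It is a bridge.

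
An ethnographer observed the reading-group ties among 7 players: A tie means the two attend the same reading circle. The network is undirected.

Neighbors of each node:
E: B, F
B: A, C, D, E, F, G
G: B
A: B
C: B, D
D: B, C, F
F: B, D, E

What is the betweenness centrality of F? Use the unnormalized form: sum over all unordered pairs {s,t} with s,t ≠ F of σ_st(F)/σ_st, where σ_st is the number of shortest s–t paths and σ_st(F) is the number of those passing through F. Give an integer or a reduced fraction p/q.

1/2

Pairs whose geodesics pass through F — D–E: 1/2.
All other pairs contribute 0.
Summing the contributions gives betweenness(F) = 1/2.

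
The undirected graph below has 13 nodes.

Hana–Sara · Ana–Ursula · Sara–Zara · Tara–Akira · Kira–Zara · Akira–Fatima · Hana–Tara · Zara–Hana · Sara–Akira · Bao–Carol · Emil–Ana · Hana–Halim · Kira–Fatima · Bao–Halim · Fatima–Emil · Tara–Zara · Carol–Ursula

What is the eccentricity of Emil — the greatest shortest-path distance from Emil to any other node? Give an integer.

5

Distances from Emil: Akira:2, Ana:1, Bao:4, Carol:3, Fatima:1, Halim:5, Hana:4, Kira:2, Sara:3, Tara:3, Ursula:2, Zara:3.
The largest is 5 (to Halim), so the eccentricity of Emil is 5.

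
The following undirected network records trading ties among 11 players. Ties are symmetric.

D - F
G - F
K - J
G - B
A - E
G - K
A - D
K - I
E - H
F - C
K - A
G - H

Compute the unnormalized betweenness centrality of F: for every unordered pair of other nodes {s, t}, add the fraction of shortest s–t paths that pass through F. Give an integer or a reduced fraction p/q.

23/2

Pairs whose geodesics pass through F — C–A: 1; C–D: 1; C–H: 1; C–G: 1; C–J: 1; C–K: 1; C–E: 2/2; C–I: 1; C–B: 1; D–H: 1/2; D–G: 1; D–B: 1.
All other pairs contribute 0.
Summing the contributions gives betweenness(F) = 23/2.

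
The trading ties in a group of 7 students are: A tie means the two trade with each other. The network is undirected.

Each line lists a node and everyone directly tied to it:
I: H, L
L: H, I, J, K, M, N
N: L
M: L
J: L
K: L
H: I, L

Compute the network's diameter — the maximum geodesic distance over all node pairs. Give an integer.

2

Eccentricity of each node (its greatest distance to any other): H:2, I:2, J:2, K:2, L:1, M:2, N:2.
The maximum eccentricity is 2, realized for instance by the pair K–I via K – L – I. So the diameter is 2.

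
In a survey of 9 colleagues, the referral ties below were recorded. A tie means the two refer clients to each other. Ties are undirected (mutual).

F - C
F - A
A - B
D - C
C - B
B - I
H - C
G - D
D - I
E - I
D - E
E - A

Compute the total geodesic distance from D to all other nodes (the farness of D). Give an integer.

12

Distances from D: A:2, B:2, C:1, E:1, F:2, G:1, H:2, I:1.
Sum = 2 + 2 + 1 + 1 + 2 + 1 + 2 + 1 = 12.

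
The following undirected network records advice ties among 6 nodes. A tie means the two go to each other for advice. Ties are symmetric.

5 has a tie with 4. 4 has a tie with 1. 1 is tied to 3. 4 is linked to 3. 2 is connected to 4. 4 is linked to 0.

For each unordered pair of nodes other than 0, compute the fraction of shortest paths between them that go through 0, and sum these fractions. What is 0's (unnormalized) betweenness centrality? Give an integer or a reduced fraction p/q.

0

No shortest path between any pair of other nodes passes through 0.
Summing the contributions gives betweenness(0) = 0.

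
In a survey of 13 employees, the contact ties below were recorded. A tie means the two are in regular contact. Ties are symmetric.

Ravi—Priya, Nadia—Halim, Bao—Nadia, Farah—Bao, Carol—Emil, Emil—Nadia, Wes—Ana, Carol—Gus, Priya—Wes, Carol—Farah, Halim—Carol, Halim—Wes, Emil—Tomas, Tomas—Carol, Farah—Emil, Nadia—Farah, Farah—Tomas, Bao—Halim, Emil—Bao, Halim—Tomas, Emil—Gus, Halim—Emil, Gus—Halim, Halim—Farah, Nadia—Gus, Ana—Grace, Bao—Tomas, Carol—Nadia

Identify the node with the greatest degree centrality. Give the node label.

Halim

Degrees — Ana:2, Bao:5, Carol:6, Emil:7, Farah:6, Grace:1, Gus:4, Halim:8, Nadia:6, Priya:2, Ravi:1, Tomas:5, Wes:3.
The maximum is 8, attained only by Halim.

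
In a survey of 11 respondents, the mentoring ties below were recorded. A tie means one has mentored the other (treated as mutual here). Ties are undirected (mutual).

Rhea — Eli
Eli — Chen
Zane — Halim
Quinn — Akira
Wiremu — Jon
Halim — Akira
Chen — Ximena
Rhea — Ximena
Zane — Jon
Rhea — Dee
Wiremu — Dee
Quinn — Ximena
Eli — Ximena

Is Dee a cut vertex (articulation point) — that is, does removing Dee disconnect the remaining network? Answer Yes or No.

Even without Dee, every remaining node can still reach every other (the residual graph is connected), so Dee is not a cut vertex.

No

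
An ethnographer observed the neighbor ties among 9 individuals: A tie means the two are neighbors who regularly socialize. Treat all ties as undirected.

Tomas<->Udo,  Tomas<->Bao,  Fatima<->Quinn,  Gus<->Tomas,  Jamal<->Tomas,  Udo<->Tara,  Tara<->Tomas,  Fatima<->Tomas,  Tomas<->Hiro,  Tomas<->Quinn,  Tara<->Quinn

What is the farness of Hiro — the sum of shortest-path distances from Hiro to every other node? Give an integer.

15

Distances from Hiro: Bao:2, Fatima:2, Gus:2, Jamal:2, Quinn:2, Tara:2, Tomas:1, Udo:2.
Sum = 2 + 2 + 2 + 2 + 2 + 2 + 1 + 2 = 15.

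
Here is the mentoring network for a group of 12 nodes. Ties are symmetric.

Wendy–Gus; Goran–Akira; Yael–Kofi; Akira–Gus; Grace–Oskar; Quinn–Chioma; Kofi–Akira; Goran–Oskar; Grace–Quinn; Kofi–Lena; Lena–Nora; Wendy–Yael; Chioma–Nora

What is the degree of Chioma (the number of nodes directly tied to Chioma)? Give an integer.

2

Chioma is directly tied to Nora and Quinn. That is 2 neighbors, so the degree of Chioma is 2.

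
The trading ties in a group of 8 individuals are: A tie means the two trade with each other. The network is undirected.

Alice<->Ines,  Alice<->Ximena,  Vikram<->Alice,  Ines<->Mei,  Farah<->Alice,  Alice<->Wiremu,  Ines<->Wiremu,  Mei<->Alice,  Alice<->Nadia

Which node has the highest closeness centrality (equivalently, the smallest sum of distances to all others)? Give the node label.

Farness (sum of distances to all others) for each node — Alice:7, Farah:13, Ines:11, Mei:12, Nadia:13, Vikram:13, Wiremu:12, Ximena:13.
The smallest farness is 7, for Alice, so Alice has the highest closeness.

Alice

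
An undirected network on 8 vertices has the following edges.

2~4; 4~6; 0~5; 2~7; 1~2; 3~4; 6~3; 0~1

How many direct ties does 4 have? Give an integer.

3

4 is directly tied to 2, 3, and 6. That is 3 neighbors, so the degree of 4 is 3.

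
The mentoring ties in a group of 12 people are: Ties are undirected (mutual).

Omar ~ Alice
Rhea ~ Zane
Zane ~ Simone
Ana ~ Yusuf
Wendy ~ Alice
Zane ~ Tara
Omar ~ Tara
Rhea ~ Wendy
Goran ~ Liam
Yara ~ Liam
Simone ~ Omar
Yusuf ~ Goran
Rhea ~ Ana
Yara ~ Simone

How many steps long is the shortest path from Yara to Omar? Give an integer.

2

One shortest route is Yara – Simone – Omar, which uses 2 edges, and Yara and Omar are not directly tied, so nothing shorter exists. So d(Yara,Omar) = 2.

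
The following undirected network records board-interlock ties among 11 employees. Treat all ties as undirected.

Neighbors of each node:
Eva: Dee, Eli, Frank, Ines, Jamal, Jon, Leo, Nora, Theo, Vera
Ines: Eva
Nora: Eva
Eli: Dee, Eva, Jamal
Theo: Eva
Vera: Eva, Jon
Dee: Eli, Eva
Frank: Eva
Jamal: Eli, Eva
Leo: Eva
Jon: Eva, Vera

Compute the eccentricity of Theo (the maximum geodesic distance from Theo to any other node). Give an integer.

Distances from Theo: Dee:2, Eli:2, Eva:1, Frank:2, Ines:2, Jamal:2, Jon:2, Leo:2, Nora:2, Vera:2.
The largest is 2 (to Ines, Jamal, Vera, Leo, Jon, Frank, Nora, Dee, and Eli), so the eccentricity of Theo is 2.

2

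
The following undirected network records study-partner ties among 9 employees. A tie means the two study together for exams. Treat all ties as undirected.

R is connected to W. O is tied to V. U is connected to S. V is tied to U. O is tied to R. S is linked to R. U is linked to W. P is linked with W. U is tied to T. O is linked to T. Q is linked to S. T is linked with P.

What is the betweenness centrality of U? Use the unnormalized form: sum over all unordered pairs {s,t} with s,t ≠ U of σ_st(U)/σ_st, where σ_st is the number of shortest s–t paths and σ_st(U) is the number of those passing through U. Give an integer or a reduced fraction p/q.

9

Pairs whose geodesics pass through U — V–T: 1/2; V–P: 2/3; V–Q: 1; V–S: 1; V–W: 1; T–Q: 1; T–S: 1; T–W: 1/2; P–Q: 2/3; P–S: 2/3; Q–W: 1/2; S–W: 1/2.
All other pairs contribute 0.
Summing the contributions gives betweenness(U) = 9.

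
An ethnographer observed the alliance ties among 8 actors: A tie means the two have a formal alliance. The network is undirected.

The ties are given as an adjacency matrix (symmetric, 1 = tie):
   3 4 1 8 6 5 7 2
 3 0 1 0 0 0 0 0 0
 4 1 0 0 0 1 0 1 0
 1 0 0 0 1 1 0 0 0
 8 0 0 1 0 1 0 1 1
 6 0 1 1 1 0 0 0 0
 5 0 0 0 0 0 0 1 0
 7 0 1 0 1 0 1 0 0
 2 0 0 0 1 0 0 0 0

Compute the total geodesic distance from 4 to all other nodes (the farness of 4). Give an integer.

Distances from 4: 1:2, 2:3, 3:1, 5:2, 6:1, 7:1, 8:2.
Sum = 2 + 3 + 1 + 2 + 1 + 1 + 2 = 12.

12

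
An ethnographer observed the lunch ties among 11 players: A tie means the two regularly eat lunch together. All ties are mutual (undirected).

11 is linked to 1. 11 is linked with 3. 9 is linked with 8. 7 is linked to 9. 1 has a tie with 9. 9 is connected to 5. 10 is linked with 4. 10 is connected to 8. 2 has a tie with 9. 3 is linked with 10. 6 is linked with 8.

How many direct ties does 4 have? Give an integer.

1

4 is directly tied to 10. That is 1 neighbor, so the degree of 4 is 1.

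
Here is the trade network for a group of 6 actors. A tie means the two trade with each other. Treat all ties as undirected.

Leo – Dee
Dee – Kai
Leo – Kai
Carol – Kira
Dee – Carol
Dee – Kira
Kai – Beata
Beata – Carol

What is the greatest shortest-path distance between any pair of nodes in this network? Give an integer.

Eccentricity of each node (its greatest distance to any other): Beata:2, Carol:2, Dee:2, Kai:2, Kira:2, Leo:2.
The maximum eccentricity is 2, realized for instance by the pair Carol–Kai via Carol – Beata – Kai. So the diameter is 2.

2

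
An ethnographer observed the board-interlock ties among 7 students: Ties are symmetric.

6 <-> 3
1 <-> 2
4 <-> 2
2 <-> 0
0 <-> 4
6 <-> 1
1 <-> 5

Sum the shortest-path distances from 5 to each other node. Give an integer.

14

Distances from 5: 0:3, 1:1, 2:2, 3:3, 4:3, 6:2.
Sum = 3 + 1 + 2 + 3 + 3 + 2 = 14.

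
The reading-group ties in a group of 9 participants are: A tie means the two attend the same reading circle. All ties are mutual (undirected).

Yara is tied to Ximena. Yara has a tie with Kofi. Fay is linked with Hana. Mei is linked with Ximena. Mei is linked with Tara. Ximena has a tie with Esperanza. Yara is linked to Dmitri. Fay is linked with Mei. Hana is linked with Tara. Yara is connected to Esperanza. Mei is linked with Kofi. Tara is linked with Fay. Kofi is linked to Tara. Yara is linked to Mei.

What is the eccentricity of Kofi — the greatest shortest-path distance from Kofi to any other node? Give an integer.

Distances from Kofi: Dmitri:2, Esperanza:2, Fay:2, Hana:2, Mei:1, Tara:1, Ximena:2, Yara:1.
The largest is 2 (to Fay, Ximena, Esperanza, Dmitri, and Hana), so the eccentricity of Kofi is 2.

2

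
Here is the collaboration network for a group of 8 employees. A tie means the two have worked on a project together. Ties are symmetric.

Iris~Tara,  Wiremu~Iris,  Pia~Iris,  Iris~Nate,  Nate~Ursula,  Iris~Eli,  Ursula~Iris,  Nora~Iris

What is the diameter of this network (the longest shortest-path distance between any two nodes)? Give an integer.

Eccentricity of each node (its greatest distance to any other): Eli:2, Iris:1, Nate:2, Nora:2, Pia:2, Tara:2, Ursula:2, Wiremu:2.
The maximum eccentricity is 2, realized for instance by the pair Nora–Pia via Nora – Iris – Pia. So the diameter is 2.

2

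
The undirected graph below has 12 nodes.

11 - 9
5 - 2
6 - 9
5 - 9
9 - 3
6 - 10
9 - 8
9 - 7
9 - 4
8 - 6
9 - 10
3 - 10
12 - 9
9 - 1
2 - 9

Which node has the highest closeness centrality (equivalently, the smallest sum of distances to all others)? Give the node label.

9

Farness (sum of distances to all others) for each node — 1:21, 2:20, 3:20, 4:21, 5:20, 6:19, 7:21, 8:20, 9:11, 10:19, 11:21, 12:21.
The smallest farness is 11, for 9, so 9 has the highest closeness.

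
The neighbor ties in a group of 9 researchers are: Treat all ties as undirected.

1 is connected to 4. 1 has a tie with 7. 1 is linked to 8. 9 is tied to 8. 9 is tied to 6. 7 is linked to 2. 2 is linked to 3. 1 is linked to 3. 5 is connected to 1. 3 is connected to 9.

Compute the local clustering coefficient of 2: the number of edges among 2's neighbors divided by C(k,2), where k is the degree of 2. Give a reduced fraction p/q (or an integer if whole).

0

2's neighbors: 3 and 7 (k = 2).
Possible neighbor pairs: C(2,2) = 1. Edges among them: none → e = 0.
Clustering(2) = 0/1.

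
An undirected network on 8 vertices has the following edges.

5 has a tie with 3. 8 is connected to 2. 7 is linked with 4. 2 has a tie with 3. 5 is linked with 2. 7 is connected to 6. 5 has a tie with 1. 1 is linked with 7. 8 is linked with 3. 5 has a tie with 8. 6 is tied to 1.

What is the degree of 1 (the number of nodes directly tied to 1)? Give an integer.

1 is directly tied to 5, 6, and 7. That is 3 neighbors, so the degree of 1 is 3.

3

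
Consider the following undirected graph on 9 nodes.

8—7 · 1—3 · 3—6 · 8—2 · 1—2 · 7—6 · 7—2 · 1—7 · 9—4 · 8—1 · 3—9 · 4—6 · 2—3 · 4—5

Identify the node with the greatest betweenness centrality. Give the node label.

Unnormalized betweenness of each node: 1:19/12, 2:19/12, 3:95/12, 4:31/4, 5:0, 6:17/2, 7:16/3, 8:0, 9:7/3.
6 has the largest value, 17/2, making it the main broker — the node through which the most shortest paths run.

6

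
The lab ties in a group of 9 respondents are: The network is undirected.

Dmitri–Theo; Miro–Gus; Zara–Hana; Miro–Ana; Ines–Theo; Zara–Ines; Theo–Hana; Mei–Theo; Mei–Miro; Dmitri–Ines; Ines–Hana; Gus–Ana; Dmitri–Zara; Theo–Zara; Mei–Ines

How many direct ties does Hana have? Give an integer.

3

Hana is directly tied to Ines, Theo, and Zara. That is 3 neighbors, so the degree of Hana is 3.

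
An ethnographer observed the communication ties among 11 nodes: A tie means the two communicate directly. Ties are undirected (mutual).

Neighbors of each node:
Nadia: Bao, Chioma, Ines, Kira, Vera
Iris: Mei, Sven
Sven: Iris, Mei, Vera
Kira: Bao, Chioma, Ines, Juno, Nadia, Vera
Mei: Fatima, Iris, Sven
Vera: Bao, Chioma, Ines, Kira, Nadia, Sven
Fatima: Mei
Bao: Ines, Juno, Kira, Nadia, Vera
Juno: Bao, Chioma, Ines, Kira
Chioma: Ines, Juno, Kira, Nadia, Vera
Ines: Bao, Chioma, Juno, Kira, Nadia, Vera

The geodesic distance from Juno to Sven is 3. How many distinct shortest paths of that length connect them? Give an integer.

4

The shortest distance is 3. The length-3 paths are: Juno–Bao–Vera–Sven; Juno–Kira–Vera–Sven; Juno–Chioma–Vera–Sven; Juno–Ines–Vera–Sven.
That gives 4 distinct shortest paths.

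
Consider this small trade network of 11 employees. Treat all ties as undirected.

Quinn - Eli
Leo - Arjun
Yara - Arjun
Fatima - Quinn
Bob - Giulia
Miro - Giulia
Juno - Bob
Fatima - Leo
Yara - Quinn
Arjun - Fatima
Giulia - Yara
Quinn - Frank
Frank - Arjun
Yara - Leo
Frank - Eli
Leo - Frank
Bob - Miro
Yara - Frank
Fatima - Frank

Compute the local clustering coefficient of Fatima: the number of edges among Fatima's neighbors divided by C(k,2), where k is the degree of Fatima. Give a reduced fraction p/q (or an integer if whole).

Fatima's neighbors: Arjun, Frank, Leo, and Quinn (k = 4).
Possible neighbor pairs: C(4,2) = 6. Edges among them: Arjun–Frank, Arjun–Leo, Frank–Leo, Frank–Quinn → e = 4.
Clustering(Fatima) = 4/6 = 2/3.

2/3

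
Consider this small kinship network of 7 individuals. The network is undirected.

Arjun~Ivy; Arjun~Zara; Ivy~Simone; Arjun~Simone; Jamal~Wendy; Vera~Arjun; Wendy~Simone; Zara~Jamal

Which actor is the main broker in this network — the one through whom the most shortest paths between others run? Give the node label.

Unnormalized betweenness of each node: Arjun:15/2, Ivy:0, Jamal:1, Simone:7/2, Vera:0, Wendy:3/2, Zara:5/2.
Arjun has the largest value, 15/2, making it the main broker — the node through which the most shortest paths run.

Arjun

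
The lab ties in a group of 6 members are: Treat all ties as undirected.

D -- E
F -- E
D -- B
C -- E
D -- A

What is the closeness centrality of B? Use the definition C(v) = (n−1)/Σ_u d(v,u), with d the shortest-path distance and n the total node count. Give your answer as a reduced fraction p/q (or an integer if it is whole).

5/11

Distances from B: A:2, C:3, D:1, E:2, F:3. Sum = 11.
n = 6, so closeness = 5/11.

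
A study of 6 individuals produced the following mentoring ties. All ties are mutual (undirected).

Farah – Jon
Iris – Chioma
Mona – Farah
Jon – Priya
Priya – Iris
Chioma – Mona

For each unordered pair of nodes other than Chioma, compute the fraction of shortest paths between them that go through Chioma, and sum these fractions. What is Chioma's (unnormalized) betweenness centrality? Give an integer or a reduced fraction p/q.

Pairs whose geodesics pass through Chioma — Farah–Iris: 1/2; Mona–Iris: 1; Mona–Priya: 1/2.
All other pairs contribute 0.
Summing the contributions gives betweenness(Chioma) = 2.

2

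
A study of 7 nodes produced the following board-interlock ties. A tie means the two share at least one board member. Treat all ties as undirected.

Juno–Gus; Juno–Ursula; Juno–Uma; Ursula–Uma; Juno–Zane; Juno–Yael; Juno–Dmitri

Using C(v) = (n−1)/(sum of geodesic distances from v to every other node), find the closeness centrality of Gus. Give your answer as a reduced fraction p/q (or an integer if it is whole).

Distances from Gus: Dmitri:2, Juno:1, Uma:2, Ursula:2, Yael:2, Zane:2. Sum = 11.
n = 7, so closeness = 6/11.

6/11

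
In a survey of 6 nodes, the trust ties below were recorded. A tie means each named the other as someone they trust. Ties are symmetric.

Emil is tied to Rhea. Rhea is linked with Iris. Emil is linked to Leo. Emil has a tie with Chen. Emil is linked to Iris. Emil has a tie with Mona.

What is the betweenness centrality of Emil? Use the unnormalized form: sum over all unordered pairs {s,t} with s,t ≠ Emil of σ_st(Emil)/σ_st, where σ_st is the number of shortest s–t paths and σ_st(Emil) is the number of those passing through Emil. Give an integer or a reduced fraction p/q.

Pairs whose geodesics pass through Emil — Leo–Chen: 1; Leo–Iris: 1; Leo–Mona: 1; Leo–Rhea: 1; Chen–Iris: 1; Chen–Mona: 1; Chen–Rhea: 1; Iris–Mona: 1; Mona–Rhea: 1.
All other pairs contribute 0.
Summing the contributions gives betweenness(Emil) = 9.

9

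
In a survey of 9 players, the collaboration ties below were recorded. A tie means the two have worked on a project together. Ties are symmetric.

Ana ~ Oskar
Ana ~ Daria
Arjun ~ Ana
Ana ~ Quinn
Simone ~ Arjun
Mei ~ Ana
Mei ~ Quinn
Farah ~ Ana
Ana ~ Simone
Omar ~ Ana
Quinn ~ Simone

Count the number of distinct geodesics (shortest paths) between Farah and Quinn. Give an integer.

1

The shortest distance is 2, and the only length-2 path is Farah–Ana–Quinn. So there is exactly 1 shortest path.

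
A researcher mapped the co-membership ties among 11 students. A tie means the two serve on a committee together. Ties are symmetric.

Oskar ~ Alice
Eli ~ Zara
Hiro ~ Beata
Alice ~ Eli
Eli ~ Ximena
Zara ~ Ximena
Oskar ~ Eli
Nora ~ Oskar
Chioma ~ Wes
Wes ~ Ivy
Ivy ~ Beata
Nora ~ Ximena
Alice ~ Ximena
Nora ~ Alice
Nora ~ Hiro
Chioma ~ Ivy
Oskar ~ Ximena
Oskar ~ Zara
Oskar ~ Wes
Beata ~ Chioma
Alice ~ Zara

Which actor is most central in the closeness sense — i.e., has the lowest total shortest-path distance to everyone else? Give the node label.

Oskar

Farness (sum of distances to all others) for each node — Alice:18, Beata:24, Chioma:22, Eli:21, Hiro:21, Ivy:22, Nora:18, Oskar:15, Wes:18, Ximena:18, Zara:21.
The smallest farness is 15, for Oskar, so Oskar has the highest closeness.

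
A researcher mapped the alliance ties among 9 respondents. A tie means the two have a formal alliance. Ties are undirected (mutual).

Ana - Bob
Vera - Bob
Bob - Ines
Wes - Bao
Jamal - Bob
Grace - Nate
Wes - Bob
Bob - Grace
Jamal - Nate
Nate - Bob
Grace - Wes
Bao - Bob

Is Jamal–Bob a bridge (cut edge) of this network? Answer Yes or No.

No

Even without that edge, Jamal still reaches Bob via Jamal – Nate – Bob, so the network stays connected. Not a bridge.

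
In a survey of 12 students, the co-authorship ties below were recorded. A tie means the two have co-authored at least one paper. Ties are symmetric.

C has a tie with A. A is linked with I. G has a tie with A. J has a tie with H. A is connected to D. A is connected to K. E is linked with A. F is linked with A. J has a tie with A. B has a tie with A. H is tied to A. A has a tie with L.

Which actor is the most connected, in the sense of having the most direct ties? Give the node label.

A

Degrees — A:11, B:1, C:1, D:1, E:1, F:1, G:1, H:2, I:1, J:2, K:1, L:1.
The maximum is 11, attained only by A.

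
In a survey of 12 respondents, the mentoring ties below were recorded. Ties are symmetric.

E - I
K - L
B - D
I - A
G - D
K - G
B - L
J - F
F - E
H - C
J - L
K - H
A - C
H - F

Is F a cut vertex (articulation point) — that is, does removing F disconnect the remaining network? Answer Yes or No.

No

Even without F, every remaining node can still reach every other (the residual graph is connected), so F is not a cut vertex.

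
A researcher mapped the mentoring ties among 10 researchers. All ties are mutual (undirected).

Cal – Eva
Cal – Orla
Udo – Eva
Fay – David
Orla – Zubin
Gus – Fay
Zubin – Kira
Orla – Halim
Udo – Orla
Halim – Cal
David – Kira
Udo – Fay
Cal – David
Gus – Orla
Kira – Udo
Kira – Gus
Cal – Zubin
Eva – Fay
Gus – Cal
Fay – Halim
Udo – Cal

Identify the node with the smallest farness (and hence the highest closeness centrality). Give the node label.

Cal

Farness (sum of distances to all others) for each node — Cal:11, David:15, Eva:15, Fay:14, Gus:14, Halim:16, Kira:15, Orla:13, Udo:13, Zubin:16.
The smallest farness is 11, for Cal, so Cal has the highest closeness.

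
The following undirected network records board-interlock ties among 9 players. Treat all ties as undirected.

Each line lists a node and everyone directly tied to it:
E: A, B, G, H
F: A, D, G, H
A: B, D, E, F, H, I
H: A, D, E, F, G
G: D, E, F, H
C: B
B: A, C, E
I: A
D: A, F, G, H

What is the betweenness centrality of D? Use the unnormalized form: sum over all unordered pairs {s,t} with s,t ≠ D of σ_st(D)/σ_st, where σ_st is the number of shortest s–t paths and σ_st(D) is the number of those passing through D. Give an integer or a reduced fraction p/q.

1/2

Pairs whose geodesics pass through D — A–G: 1/4; I–G: 1/4.
All other pairs contribute 0.
Summing the contributions gives betweenness(D) = 1/2.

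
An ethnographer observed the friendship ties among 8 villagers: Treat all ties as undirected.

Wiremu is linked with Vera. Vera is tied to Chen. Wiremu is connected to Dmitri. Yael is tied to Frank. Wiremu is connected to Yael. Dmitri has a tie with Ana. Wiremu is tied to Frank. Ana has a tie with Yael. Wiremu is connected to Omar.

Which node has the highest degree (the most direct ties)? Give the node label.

Degrees — Ana:2, Chen:1, Dmitri:2, Frank:2, Omar:1, Vera:2, Wiremu:5, Yael:3.
The maximum is 5, attained only by Wiremu.

Wiremu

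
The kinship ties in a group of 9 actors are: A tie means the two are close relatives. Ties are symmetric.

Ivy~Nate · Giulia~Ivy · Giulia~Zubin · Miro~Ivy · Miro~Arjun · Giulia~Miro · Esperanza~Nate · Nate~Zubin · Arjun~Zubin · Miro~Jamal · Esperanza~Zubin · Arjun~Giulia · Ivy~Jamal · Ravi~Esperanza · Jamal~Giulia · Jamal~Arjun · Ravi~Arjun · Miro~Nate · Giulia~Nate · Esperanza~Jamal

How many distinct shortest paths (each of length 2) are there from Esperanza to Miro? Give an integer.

2

The shortest distance is 2. The length-2 paths are: Esperanza–Nate–Miro; Esperanza–Jamal–Miro.
That gives 2 distinct shortest paths.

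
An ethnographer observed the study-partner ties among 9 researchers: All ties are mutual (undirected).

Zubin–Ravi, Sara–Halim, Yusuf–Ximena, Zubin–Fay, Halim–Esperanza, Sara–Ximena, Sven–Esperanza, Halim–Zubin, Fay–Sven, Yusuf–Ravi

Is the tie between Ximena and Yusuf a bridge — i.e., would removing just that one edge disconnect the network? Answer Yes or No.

No

Even without that edge, Ximena still reaches Yusuf via Ximena – Sara – Halim – Zubin – Ravi – Yusuf, so the network stays connected. Not a bridge.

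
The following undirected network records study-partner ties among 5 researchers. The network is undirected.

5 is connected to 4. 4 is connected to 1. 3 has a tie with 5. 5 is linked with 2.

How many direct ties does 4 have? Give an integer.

4 is directly tied to 1 and 5. That is 2 neighbors, so the degree of 4 is 2.

2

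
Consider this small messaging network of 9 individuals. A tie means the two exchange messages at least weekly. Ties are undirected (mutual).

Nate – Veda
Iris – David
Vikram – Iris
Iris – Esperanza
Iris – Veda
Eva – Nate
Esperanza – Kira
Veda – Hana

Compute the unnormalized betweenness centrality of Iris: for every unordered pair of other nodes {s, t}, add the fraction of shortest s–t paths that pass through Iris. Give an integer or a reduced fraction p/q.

21

Pairs whose geodesics pass through Iris — Esperanza–Eva: 1; Esperanza–Nate: 1; Esperanza–Hana: 1; Esperanza–Veda: 1; Esperanza–David: 1; Esperanza–Vikram: 1; Eva–Kira: 1; Eva–David: 1; Eva–Vikram: 1; Nate–Kira: 1; Nate–David: 1; Nate–Vikram: 1; Kira–Hana: 1; Kira–Veda: 1 … (+7 more pairs).
All other pairs contribute 0.
Summing the contributions gives betweenness(Iris) = 21.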